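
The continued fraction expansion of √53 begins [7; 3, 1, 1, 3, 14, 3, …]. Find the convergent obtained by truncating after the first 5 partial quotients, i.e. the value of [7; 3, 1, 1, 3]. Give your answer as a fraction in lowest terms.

Use the convergent recurrence hₖ = aₖ·hₖ₋₁ + hₖ₋₂ (and likewise for the denominators kₖ):
a_0 = 7: 7/1
a_1 = 3: 22/3
a_2 = 1: 29/4
a_3 = 1: 51/7
a_4 = 3: 182/25

182/25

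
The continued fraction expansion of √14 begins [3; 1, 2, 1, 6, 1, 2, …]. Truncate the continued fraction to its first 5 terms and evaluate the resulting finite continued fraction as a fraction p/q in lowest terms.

101/27

a_0 = 3: 3/1
a_1 = 1: 4/1
a_2 = 2: 11/3
a_3 = 1: 15/4
a_4 = 6: 101/27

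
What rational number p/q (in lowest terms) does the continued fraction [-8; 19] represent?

-151/19

a_0 = -8: -8/1
a_1 = 19: -151/19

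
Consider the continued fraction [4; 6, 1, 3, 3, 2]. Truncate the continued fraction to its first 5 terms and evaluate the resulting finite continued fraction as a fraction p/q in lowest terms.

365/88

a_0 = 4: 4/1
a_1 = 6: 25/6
a_2 = 1: 29/7
a_3 = 3: 112/27
a_4 = 3: 365/88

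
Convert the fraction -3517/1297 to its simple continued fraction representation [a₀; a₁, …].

[-3; 3, 2, 7, 3, 2, 3]

-3517 ÷ 1297 → quotient -3, remainder 374
1297 ÷ 374 → quotient 3, remainder 175
374 ÷ 175 → quotient 2, remainder 24
175 ÷ 24 → quotient 7, remainder 7
24 ÷ 7 → quotient 3, remainder 3
7 ÷ 3 → quotient 2, remainder 1
3 ÷ 1 → quotient 3, remainder 0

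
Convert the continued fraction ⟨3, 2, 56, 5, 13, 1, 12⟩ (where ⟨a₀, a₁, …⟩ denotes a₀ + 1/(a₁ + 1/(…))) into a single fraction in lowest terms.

Work from the innermost term outward:
Start with 12.
1 + 1/(12/1) = 1 + 1/12 = 13/12
13 + 1/(13/12) = 13 + 12/13 = 181/13
5 + 1/(181/13) = 5 + 13/181 = 918/181
56 + 1/(918/181) = 56 + 181/918 = 51589/918
2 + 1/(51589/918) = 2 + 918/51589 = 104096/51589
3 + 1/(104096/51589) = 3 + 51589/104096 = 363877/104096

363877/104096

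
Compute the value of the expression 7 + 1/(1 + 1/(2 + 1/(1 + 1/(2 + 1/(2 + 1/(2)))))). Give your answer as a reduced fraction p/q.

Start with 2.
2 + 1/(2/1) = 2 + 1/2 = 5/2
2 + 1/(5/2) = 2 + 2/5 = 12/5
1 + 1/(12/5) = 1 + 5/12 = 17/12
2 + 1/(17/12) = 2 + 12/17 = 46/17
1 + 1/(46/17) = 1 + 17/46 = 63/46
7 + 1/(63/46) = 7 + 46/63 = 487/63

487/63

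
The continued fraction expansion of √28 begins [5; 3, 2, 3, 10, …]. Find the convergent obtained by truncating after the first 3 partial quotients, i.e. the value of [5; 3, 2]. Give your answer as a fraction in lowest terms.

Start with 2.
3 + 1/(2/1) = 3 + 1/2 = 7/2
5 + 1/(7/2) = 5 + 2/7 = 37/7

37/7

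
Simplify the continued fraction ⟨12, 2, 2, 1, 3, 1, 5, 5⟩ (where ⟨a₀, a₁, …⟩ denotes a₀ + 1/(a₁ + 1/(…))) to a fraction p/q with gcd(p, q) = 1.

Work from the innermost term outward:
Start with 5.
5 + 1/(5/1) = 5 + 1/5 = 26/5
1 + 1/(26/5) = 1 + 5/26 = 31/26
3 + 1/(31/26) = 3 + 26/31 = 119/31
1 + 1/(119/31) = 1 + 31/119 = 150/119
2 + 1/(150/119) = 2 + 119/150 = 419/150
2 + 1/(419/150) = 2 + 150/419 = 988/419
12 + 1/(988/419) = 12 + 419/988 = 12275/988

12275/988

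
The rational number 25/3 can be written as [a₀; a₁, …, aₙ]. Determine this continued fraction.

25 = 8·3 + 1, so a_0 = 8
3 = 3·1 + 0, so a_1 = 3

[8; 3]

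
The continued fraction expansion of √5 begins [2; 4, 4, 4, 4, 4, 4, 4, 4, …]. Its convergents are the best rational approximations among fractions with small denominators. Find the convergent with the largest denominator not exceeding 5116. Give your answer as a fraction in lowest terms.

List convergents until the denominator exceeds the bound:
a_0 = 2: 2/1  (≤ bound)
a_1 = 4: 9/4  (≤ bound)
a_2 = 4: 38/17  (≤ bound)
a_3 = 4: 161/72  (≤ bound)
a_4 = 4: 682/305  (≤ bound)
a_5 = 4: 2889/1292  (≤ bound)
a_6 = 4: 12238/5473  (> 5116, stop)

2889/1292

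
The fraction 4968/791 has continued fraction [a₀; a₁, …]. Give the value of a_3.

1

4968 ÷ 791 → quotient 6, remainder 222
791 ÷ 222 → quotient 3, remainder 125
222 ÷ 125 → quotient 1, remainder 97
125 ÷ 97 → quotient 1, remainder 28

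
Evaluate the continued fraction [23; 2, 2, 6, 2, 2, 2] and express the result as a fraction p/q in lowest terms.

a_0 = 23: 23/1
a_1 = 2: 47/2
a_2 = 2: 117/5
a_3 = 6: 749/32
a_4 = 2: 1615/69
a_5 = 2: 3979/170
a_6 = 2: 9573/409

9573/409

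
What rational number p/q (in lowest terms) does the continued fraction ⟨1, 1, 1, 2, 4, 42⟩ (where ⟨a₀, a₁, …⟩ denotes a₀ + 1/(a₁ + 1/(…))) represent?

a_0 = 1: 1/1
a_1 = 1: 2/1
a_2 = 1: 3/2
a_3 = 2: 8/5
a_4 = 4: 35/22
a_5 = 42: 1478/929

1478/929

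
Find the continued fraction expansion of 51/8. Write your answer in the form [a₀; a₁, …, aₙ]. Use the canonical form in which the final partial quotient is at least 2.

[6; 2, 1, 2]

Run the Euclidean algorithm, recording each quotient:
51 = 6·8 + 3, so a_0 = 6
8 = 2·3 + 2, so a_1 = 2
3 = 1·2 + 1, so a_2 = 1
2 = 2·1 + 0, so a_3 = 2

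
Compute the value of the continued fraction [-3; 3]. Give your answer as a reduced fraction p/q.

Use the convergent recurrence hₖ = aₖ·hₖ₋₁ + hₖ₋₂ (and likewise for the denominators kₖ):
a_0 = -3: -3/1
a_1 = 3: -8/3

-8/3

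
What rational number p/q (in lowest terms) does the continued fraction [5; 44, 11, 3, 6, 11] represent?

531239/105768

Build up convergents one term at a time:
a_0 = 5: 5/1
a_1 = 44: 221/44
a_2 = 11: 2436/485
a_3 = 3: 7529/1499
a_4 = 6: 47610/9479
a_5 = 11: 531239/105768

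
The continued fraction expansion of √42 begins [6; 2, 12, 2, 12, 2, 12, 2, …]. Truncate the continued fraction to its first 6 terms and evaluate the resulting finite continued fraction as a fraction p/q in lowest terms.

8749/1350

Compute successive convergents:
a_0 = 6: 6/1
a_1 = 2: 13/2
a_2 = 12: 162/25
a_3 = 2: 337/52
a_4 = 12: 4206/649
a_5 = 2: 8749/1350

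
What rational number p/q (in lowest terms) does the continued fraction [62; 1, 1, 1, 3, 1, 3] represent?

a_0 = 62: 62/1
a_1 = 1: 63/1
a_2 = 1: 125/2
a_3 = 1: 188/3
a_4 = 3: 689/11
a_5 = 1: 877/14
a_6 = 3: 3320/53

3320/53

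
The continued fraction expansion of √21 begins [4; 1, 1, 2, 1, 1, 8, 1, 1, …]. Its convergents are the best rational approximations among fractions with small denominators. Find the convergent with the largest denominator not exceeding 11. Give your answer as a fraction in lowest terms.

a_0 = 4: 4/1  (≤ bound)
a_1 = 1: 5/1  (≤ bound)
a_2 = 1: 9/2  (≤ bound)
a_3 = 2: 23/5  (≤ bound)
a_4 = 1: 32/7  (≤ bound)
a_5 = 1: 55/12  (> 11, stop)

32/7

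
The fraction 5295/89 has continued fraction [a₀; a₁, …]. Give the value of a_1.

5295 = 59·89 + 44, so a_0 = 59
89 = 2·44 + 1, so a_1 = 2

2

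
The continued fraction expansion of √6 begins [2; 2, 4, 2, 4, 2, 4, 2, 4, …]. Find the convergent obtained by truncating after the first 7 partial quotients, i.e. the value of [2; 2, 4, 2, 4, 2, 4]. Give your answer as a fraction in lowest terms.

Start with 4.
2 + 1/(4/1) = 2 + 1/4 = 9/4
4 + 1/(9/4) = 4 + 4/9 = 40/9
2 + 1/(40/9) = 2 + 9/40 = 89/40
4 + 1/(89/40) = 4 + 40/89 = 396/89
2 + 1/(396/89) = 2 + 89/396 = 881/396
2 + 1/(881/396) = 2 + 396/881 = 2158/881

2158/881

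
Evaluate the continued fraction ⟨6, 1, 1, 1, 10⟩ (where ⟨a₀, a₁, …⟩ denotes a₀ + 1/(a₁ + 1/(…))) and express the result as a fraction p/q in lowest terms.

213/32

Build up convergents one term at a time:
a_0 = 6: 6/1
a_1 = 1: 7/1
a_2 = 1: 13/2
a_3 = 1: 20/3
a_4 = 10: 213/32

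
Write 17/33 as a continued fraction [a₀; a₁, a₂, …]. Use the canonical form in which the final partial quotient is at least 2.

⌊17/33⌋ = 0, remainder 17
⌊33/17⌋ = 1, remainder 16
⌊17/16⌋ = 1, remainder 1
⌊16/1⌋ = 16, remainder 0

[0; 1, 1, 16]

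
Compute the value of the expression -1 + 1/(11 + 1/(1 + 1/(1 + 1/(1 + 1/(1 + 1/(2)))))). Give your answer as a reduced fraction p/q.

-138/151

Use the convergent recurrence hₖ = aₖ·hₖ₋₁ + hₖ₋₂ (and likewise for the denominators kₖ):
a_0 = -1: -1/1
a_1 = 11: -10/11
a_2 = 1: -11/12
a_3 = 1: -21/23
a_4 = 1: -32/35
a_5 = 1: -53/58
a_6 = 2: -138/151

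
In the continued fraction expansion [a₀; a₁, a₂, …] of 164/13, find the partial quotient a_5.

2

164 ÷ 13 → quotient 12, remainder 8
13 ÷ 8 → quotient 1, remainder 5
8 ÷ 5 → quotient 1, remainder 3
5 ÷ 3 → quotient 1, remainder 2
3 ÷ 2 → quotient 1, remainder 1
2 ÷ 1 → quotient 2, remainder 0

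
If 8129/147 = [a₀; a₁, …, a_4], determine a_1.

Run the Euclidean algorithm, recording each quotient:
⌊8129/147⌋ = 55, remainder 44
⌊147/44⌋ = 3, remainder 15

3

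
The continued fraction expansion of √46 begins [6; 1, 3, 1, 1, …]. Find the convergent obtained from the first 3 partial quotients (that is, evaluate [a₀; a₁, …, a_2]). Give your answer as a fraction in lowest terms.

27/4

a_0 = 6: 6/1
a_1 = 1: 7/1
a_2 = 3: 27/4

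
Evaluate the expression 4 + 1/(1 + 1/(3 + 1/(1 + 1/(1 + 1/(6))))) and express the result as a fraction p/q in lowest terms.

282/59

Compute successive convergents:
a_0 = 4: 4/1
a_1 = 1: 5/1
a_2 = 3: 19/4
a_3 = 1: 24/5
a_4 = 1: 43/9
a_5 = 6: 282/59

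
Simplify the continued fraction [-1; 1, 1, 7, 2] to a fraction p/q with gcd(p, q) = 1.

-15/32

Use the convergent recurrence hₖ = aₖ·hₖ₋₁ + hₖ₋₂ (and likewise for the denominators kₖ):
a_0 = -1: -1/1
a_1 = 1: 0/1
a_2 = 1: -1/2
a_3 = 7: -7/15
a_4 = 2: -15/32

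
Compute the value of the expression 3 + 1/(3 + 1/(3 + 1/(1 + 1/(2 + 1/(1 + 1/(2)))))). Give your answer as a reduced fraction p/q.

443/134

Collapse the nested fraction from the inside out:
Start with 2.
1 + 1/(2/1) = 1 + 1/2 = 3/2
2 + 1/(3/2) = 2 + 2/3 = 8/3
1 + 1/(8/3) = 1 + 3/8 = 11/8
3 + 1/(11/8) = 3 + 8/11 = 41/11
3 + 1/(41/11) = 3 + 11/41 = 134/41
3 + 1/(134/41) = 3 + 41/134 = 443/134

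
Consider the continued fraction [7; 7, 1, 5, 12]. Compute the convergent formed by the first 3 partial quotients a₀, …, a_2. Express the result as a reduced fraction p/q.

57/8

a_0 = 7: 7/1
a_1 = 7: 50/7
a_2 = 1: 57/8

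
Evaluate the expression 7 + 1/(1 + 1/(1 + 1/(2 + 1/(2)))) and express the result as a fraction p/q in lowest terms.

Collapse the nested fraction from the inside out:
Start with 2.
2 + 1/(2/1) = 2 + 1/2 = 5/2
1 + 1/(5/2) = 1 + 2/5 = 7/5
1 + 1/(7/5) = 1 + 5/7 = 12/7
7 + 1/(12/7) = 7 + 7/12 = 91/12

91/12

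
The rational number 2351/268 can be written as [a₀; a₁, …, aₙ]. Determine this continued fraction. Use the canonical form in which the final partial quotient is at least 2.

[8; 1, 3, 2, 1, 1, 5, 2]

2351 ÷ 268 → quotient 8, remainder 207
268 ÷ 207 → quotient 1, remainder 61
207 ÷ 61 → quotient 3, remainder 24
61 ÷ 24 → quotient 2, remainder 13
24 ÷ 13 → quotient 1, remainder 11
13 ÷ 11 → quotient 1, remainder 2
11 ÷ 2 → quotient 5, remainder 1
2 ÷ 1 → quotient 2, remainder 0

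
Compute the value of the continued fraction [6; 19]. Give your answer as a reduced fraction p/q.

a_0 = 6: 6/1
a_1 = 19: 115/19

115/19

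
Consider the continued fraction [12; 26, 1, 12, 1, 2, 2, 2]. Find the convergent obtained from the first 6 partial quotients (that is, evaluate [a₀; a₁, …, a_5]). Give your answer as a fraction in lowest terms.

13289/1104

Work from the innermost term outward:
Start with 2.
1 + 1/(2/1) = 1 + 1/2 = 3/2
12 + 1/(3/2) = 12 + 2/3 = 38/3
1 + 1/(38/3) = 1 + 3/38 = 41/38
26 + 1/(41/38) = 26 + 38/41 = 1104/41
12 + 1/(1104/41) = 12 + 41/1104 = 13289/1104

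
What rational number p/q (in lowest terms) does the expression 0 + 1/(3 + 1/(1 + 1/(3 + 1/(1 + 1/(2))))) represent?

14/53

a_0 = 0: 0/1
a_1 = 3: 1/3
a_2 = 1: 1/4
a_3 = 3: 4/15
a_4 = 1: 5/19
a_5 = 2: 14/53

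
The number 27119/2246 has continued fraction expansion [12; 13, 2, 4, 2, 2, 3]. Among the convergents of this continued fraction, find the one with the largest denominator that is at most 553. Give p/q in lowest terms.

List convergents until the denominator exceeds the bound:
a_0 = 12: 12/1  (≤ bound)
a_1 = 13: 157/13  (≤ bound)
a_2 = 2: 326/27  (≤ bound)
a_3 = 4: 1461/121  (≤ bound)
a_4 = 2: 3248/269  (≤ bound)
a_5 = 2: 7957/659  (> 553, stop)

3248/269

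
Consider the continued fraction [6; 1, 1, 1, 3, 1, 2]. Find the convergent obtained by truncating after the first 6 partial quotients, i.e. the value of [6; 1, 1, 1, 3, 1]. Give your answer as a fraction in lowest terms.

Use the convergent recurrence hₖ = aₖ·hₖ₋₁ + hₖ₋₂ (and likewise for the denominators kₖ):
a_0 = 6: 6/1
a_1 = 1: 7/1
a_2 = 1: 13/2
a_3 = 1: 20/3
a_4 = 3: 73/11
a_5 = 1: 93/14

93/14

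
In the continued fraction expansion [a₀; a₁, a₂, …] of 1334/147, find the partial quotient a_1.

13

⌊1334/147⌋ = 9, remainder 11
⌊147/11⌋ = 13, remainder 4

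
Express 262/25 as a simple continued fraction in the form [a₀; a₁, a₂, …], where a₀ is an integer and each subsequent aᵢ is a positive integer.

[10; 2, 12]

⌊262/25⌋ = 10, remainder 12
⌊25/12⌋ = 2, remainder 1
⌊12/1⌋ = 12, remainder 0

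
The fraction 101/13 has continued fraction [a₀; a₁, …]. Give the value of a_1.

Repeatedly divide and take the remainder:
101 = 7·13 + 10, so a_0 = 7
13 = 1·10 + 3, so a_1 = 1

1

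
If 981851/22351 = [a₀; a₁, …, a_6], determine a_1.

Apply division with remainder until the remainder is 0:
⌊981851/22351⌋ = 43, remainder 20758
⌊22351/20758⌋ = 1, remainder 1593

1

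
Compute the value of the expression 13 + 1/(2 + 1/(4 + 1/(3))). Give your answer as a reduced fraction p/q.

390/29

Start with 3.
4 + 1/(3/1) = 4 + 1/3 = 13/3
2 + 1/(13/3) = 2 + 3/13 = 29/13
13 + 1/(29/13) = 13 + 13/29 = 390/29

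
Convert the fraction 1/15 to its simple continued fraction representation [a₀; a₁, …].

[0; 15]

⌊1/15⌋ = 0, remainder 1
⌊15/1⌋ = 15, remainder 0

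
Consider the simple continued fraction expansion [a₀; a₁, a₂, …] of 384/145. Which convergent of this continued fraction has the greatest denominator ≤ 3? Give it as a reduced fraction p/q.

8/3

a_0 = 2: 2/1  (≤ bound)
a_1 = 1: 3/1  (≤ bound)
a_2 = 1: 5/2  (≤ bound)
a_3 = 1: 8/3  (≤ bound)
a_4 = 5: 45/17  (> 3, stop)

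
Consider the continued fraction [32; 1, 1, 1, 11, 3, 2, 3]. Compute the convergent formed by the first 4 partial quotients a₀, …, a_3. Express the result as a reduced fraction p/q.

98/3

a_0 = 32: 32/1
a_1 = 1: 33/1
a_2 = 1: 65/2
a_3 = 1: 98/3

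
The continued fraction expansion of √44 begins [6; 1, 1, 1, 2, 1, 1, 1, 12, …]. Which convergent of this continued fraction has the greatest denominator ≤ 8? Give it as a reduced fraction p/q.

a_0 = 6: 6/1  (≤ bound)
a_1 = 1: 7/1  (≤ bound)
a_2 = 1: 13/2  (≤ bound)
a_3 = 1: 20/3  (≤ bound)
a_4 = 2: 53/8  (≤ bound)
a_5 = 1: 73/11  (> 8, stop)

53/8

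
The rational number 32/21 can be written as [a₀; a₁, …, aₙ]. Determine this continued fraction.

[1; 1, 1, 10]

32 ÷ 21 → quotient 1, remainder 11
21 ÷ 11 → quotient 1, remainder 10
11 ÷ 10 → quotient 1, remainder 1
10 ÷ 1 → quotient 10, remainder 0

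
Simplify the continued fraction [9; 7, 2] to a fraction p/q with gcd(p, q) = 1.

a_0 = 9: 9/1
a_1 = 7: 64/7
a_2 = 2: 137/15

137/15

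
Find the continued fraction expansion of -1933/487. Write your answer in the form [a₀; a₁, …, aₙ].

Repeatedly divide and take the remainder:
-1933 = -4·487 + 15, so a_0 = -4
487 = 32·15 + 7, so a_1 = 32
15 = 2·7 + 1, so a_2 = 2
7 = 7·1 + 0, so a_3 = 7

[-4; 32, 2, 7]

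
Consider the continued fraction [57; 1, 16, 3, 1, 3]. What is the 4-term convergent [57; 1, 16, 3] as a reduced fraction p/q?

3013/52

a_0 = 57: 57/1
a_1 = 1: 58/1
a_2 = 16: 985/17
a_3 = 3: 3013/52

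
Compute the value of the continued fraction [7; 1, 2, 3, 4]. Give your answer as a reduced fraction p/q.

331/43

Collapse the nested fraction from the inside out:
Start with 4.
3 + 1/(4/1) = 3 + 1/4 = 13/4
2 + 1/(13/4) = 2 + 4/13 = 30/13
1 + 1/(30/13) = 1 + 13/30 = 43/30
7 + 1/(43/30) = 7 + 30/43 = 331/43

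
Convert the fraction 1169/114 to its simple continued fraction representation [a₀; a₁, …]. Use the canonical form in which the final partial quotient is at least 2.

[10; 3, 1, 13, 2]

⌊1169/114⌋ = 10, remainder 29
⌊114/29⌋ = 3, remainder 27
⌊29/27⌋ = 1, remainder 2
⌊27/2⌋ = 13, remainder 1
⌊2/1⌋ = 2, remainder 0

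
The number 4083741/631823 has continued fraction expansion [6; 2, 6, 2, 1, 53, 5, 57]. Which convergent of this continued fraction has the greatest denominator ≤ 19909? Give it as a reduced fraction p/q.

List convergents until the denominator exceeds the bound:
a_0 = 6: 6/1  (≤ bound)
a_1 = 2: 13/2  (≤ bound)
a_2 = 6: 84/13  (≤ bound)
a_3 = 2: 181/28  (≤ bound)
a_4 = 1: 265/41  (≤ bound)
a_5 = 53: 14226/2201  (≤ bound)
a_6 = 5: 71395/11046  (≤ bound)
a_7 = 57: 4083741/631823  (> 19909, stop)

71395/11046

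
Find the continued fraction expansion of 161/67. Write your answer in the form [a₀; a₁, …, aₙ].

[2; 2, 2, 13]

161 ÷ 67 → quotient 2, remainder 27
67 ÷ 27 → quotient 2, remainder 13
27 ÷ 13 → quotient 2, remainder 1
13 ÷ 1 → quotient 13, remainder 0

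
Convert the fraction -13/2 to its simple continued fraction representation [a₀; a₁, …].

[-7; 2]

-13 ÷ 2 → quotient -7, remainder 1
2 ÷ 1 → quotient 2, remainder 0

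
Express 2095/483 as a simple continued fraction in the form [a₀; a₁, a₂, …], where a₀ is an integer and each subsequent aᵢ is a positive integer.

[4; 2, 1, 26, 6]

Apply division with remainder until the remainder is 0:
⌊2095/483⌋ = 4, remainder 163
⌊483/163⌋ = 2, remainder 157
⌊163/157⌋ = 1, remainder 6
⌊157/6⌋ = 26, remainder 1
⌊6/1⌋ = 6, remainder 0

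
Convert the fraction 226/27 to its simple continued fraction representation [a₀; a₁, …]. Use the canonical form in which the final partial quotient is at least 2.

[8; 2, 1, 2, 3]

226 = 8·27 + 10, so a_0 = 8
27 = 2·10 + 7, so a_1 = 2
10 = 1·7 + 3, so a_2 = 1
7 = 2·3 + 1, so a_3 = 2
3 = 3·1 + 0, so a_4 = 3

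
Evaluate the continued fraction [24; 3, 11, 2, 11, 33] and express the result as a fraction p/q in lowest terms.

655919/26966

Start with 33.
11 + 1/(33/1) = 11 + 1/33 = 364/33
2 + 1/(364/33) = 2 + 33/364 = 761/364
11 + 1/(761/364) = 11 + 364/761 = 8735/761
3 + 1/(8735/761) = 3 + 761/8735 = 26966/8735
24 + 1/(26966/8735) = 24 + 8735/26966 = 655919/26966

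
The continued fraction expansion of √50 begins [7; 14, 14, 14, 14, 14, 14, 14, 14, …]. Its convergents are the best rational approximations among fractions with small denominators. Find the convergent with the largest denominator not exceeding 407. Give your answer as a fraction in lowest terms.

a_0 = 7: 7/1  (≤ bound)
a_1 = 14: 99/14  (≤ bound)
a_2 = 14: 1393/197  (≤ bound)
a_3 = 14: 19601/2772  (> 407, stop)

1393/197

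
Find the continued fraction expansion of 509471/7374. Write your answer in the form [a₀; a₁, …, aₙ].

[69; 11, 11, 3, 1, 2, 5]

509471 ÷ 7374 → quotient 69, remainder 665
7374 ÷ 665 → quotient 11, remainder 59
665 ÷ 59 → quotient 11, remainder 16
59 ÷ 16 → quotient 3, remainder 11
16 ÷ 11 → quotient 1, remainder 5
11 ÷ 5 → quotient 2, remainder 1
5 ÷ 1 → quotient 5, remainder 0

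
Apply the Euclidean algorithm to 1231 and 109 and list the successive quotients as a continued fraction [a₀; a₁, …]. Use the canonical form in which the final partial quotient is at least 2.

[11; 3, 2, 2, 6]

1231 ÷ 109 → quotient 11, remainder 32
109 ÷ 32 → quotient 3, remainder 13
32 ÷ 13 → quotient 2, remainder 6
13 ÷ 6 → quotient 2, remainder 1
6 ÷ 1 → quotient 6, remainder 0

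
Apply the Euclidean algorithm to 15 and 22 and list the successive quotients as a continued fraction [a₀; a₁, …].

Repeatedly divide and take the remainder:
⌊15/22⌋ = 0, remainder 15
⌊22/15⌋ = 1, remainder 7
⌊15/7⌋ = 2, remainder 1
⌊7/1⌋ = 7, remainder 0

[0; 1, 2, 7]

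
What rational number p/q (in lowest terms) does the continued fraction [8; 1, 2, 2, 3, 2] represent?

479/55

Work from the innermost term outward:
Start with 2.
3 + 1/(2/1) = 3 + 1/2 = 7/2
2 + 1/(7/2) = 2 + 2/7 = 16/7
2 + 1/(16/7) = 2 + 7/16 = 39/16
1 + 1/(39/16) = 1 + 16/39 = 55/39
8 + 1/(55/39) = 8 + 39/55 = 479/55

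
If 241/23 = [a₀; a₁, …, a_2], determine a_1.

Apply division with remainder until the remainder is 0:
241 ÷ 23 → quotient 10, remainder 11
23 ÷ 11 → quotient 2, remainder 1

2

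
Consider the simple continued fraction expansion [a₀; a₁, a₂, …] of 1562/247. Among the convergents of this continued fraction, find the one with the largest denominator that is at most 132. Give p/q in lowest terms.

a_0 = 6: 6/1  (≤ bound)
a_1 = 3: 19/3  (≤ bound)
a_2 = 11: 215/34  (≤ bound)
a_3 = 2: 449/71  (≤ bound)
a_4 = 3: 1562/247  (> 132, stop)

449/71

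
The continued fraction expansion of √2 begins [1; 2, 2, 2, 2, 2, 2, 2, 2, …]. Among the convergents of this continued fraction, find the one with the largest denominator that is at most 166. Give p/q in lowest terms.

List convergents until the denominator exceeds the bound:
a_0 = 1: 1/1  (≤ bound)
a_1 = 2: 3/2  (≤ bound)
a_2 = 2: 7/5  (≤ bound)
a_3 = 2: 17/12  (≤ bound)
a_4 = 2: 41/29  (≤ bound)
a_5 = 2: 99/70  (≤ bound)
a_6 = 2: 239/169  (> 166, stop)

99/70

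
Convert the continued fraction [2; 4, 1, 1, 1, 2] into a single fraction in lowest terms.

82/37

Starting at the tail and folding back:
Start with 2.
1 + 1/(2/1) = 1 + 1/2 = 3/2
1 + 1/(3/2) = 1 + 2/3 = 5/3
1 + 1/(5/3) = 1 + 3/5 = 8/5
4 + 1/(8/5) = 4 + 5/8 = 37/8
2 + 1/(37/8) = 2 + 8/37 = 82/37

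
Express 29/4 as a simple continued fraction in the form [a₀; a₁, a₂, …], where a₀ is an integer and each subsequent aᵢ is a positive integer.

[7; 4]

Apply division with remainder until the remainder is 0:
⌊29/4⌋ = 7, remainder 1
⌊4/1⌋ = 4, remainder 0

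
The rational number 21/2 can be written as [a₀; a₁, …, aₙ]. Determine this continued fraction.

[10; 2]

Repeatedly divide and take the remainder:
21 ÷ 2 → quotient 10, remainder 1
2 ÷ 1 → quotient 2, remainder 0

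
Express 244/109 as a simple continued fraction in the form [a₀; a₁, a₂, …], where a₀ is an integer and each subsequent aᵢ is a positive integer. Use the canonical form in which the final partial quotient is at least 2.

[2; 4, 5, 5]

Repeatedly divide and take the remainder:
244 = 2·109 + 26, so a_0 = 2
109 = 4·26 + 5, so a_1 = 4
26 = 5·5 + 1, so a_2 = 5
5 = 5·1 + 0, so a_3 = 5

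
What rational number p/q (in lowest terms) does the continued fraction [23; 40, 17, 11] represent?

a_0 = 23: 23/1
a_1 = 40: 921/40
a_2 = 17: 15680/681
a_3 = 11: 173401/7531

173401/7531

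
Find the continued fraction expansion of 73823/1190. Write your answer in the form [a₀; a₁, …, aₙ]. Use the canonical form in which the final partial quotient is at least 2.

[62; 27, 1, 2, 14]

73823 = 62·1190 + 43, so a_0 = 62
1190 = 27·43 + 29, so a_1 = 27
43 = 1·29 + 14, so a_2 = 1
29 = 2·14 + 1, so a_3 = 2
14 = 14·1 + 0, so a_4 = 14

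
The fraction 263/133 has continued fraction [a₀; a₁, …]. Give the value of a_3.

263 = 1·133 + 130, so a_0 = 1
133 = 1·130 + 3, so a_1 = 1
130 = 43·3 + 1, so a_2 = 43
3 = 3·1 + 0, so a_3 = 3

3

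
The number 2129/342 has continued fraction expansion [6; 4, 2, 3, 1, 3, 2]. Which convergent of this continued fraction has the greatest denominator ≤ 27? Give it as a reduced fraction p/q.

a_0 = 6: 6/1  (≤ bound)
a_1 = 4: 25/4  (≤ bound)
a_2 = 2: 56/9  (≤ bound)
a_3 = 3: 193/31  (> 27, stop)

56/9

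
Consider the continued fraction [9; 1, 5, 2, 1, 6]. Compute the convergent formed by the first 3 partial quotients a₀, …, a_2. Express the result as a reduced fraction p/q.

59/6

a_0 = 9: 9/1
a_1 = 1: 10/1
a_2 = 5: 59/6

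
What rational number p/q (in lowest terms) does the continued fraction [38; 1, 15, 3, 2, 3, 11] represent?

Start with 11.
3 + 1/(11/1) = 3 + 1/11 = 34/11
2 + 1/(34/11) = 2 + 11/34 = 79/34
3 + 1/(79/34) = 3 + 34/79 = 271/79
15 + 1/(271/79) = 15 + 79/271 = 4144/271
1 + 1/(4144/271) = 1 + 271/4144 = 4415/4144
38 + 1/(4415/4144) = 38 + 4144/4415 = 171914/4415

171914/4415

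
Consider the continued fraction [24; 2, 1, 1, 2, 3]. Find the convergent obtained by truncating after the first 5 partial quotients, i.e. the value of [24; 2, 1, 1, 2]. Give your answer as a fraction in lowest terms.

a_0 = 24: 24/1
a_1 = 2: 49/2
a_2 = 1: 73/3
a_3 = 1: 122/5
a_4 = 2: 317/13

317/13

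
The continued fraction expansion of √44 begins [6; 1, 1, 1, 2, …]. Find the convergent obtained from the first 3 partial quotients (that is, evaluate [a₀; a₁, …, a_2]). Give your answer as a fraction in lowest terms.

13/2

Build up convergents one term at a time:
a_0 = 6: 6/1
a_1 = 1: 7/1
a_2 = 1: 13/2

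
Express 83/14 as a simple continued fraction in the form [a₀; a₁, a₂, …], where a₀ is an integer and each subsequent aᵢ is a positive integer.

[5; 1, 13]

Apply division with remainder until the remainder is 0:
83 = 5·14 + 13, so a_0 = 5
14 = 1·13 + 1, so a_1 = 1
13 = 13·1 + 0, so a_2 = 13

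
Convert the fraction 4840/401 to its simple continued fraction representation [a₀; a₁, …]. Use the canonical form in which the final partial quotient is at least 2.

[12; 14, 3, 9]

Run the Euclidean algorithm, recording each quotient:
⌊4840/401⌋ = 12, remainder 28
⌊401/28⌋ = 14, remainder 9
⌊28/9⌋ = 3, remainder 1
⌊9/1⌋ = 9, remainder 0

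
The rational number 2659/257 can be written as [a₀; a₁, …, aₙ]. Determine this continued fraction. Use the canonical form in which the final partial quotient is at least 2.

2659 = 10·257 + 89, so a_0 = 10
257 = 2·89 + 79, so a_1 = 2
89 = 1·79 + 10, so a_2 = 1
79 = 7·10 + 9, so a_3 = 7
10 = 1·9 + 1, so a_4 = 1
9 = 9·1 + 0, so a_5 = 9

[10; 2, 1, 7, 1, 9]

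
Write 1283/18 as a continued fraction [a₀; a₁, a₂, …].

Apply division with remainder until the remainder is 0:
1283 = 71·18 + 5, so a_0 = 71
18 = 3·5 + 3, so a_1 = 3
5 = 1·3 + 2, so a_2 = 1
3 = 1·2 + 1, so a_3 = 1
2 = 2·1 + 0, so a_4 = 2

[71; 3, 1, 1, 2]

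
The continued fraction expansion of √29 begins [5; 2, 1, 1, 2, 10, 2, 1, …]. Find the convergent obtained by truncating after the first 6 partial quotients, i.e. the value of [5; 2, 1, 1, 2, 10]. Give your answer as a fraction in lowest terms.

727/135

Start with 10.
2 + 1/(10/1) = 2 + 1/10 = 21/10
1 + 1/(21/10) = 1 + 10/21 = 31/21
1 + 1/(31/21) = 1 + 21/31 = 52/31
2 + 1/(52/31) = 2 + 31/52 = 135/52
5 + 1/(135/52) = 5 + 52/135 = 727/135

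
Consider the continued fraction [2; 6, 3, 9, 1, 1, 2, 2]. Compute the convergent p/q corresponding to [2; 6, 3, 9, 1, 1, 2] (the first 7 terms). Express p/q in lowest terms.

a_0 = 2: 2/1
a_1 = 6: 13/6
a_2 = 3: 41/19
a_3 = 9: 382/177
a_4 = 1: 423/196
a_5 = 1: 805/373
a_6 = 2: 2033/942

2033/942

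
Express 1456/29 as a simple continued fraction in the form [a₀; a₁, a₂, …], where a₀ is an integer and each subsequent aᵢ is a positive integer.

[50; 4, 1, 5]

Repeatedly divide and take the remainder:
1456 = 50·29 + 6, so a_0 = 50
29 = 4·6 + 5, so a_1 = 4
6 = 1·5 + 1, so a_2 = 1
5 = 5·1 + 0, so a_3 = 5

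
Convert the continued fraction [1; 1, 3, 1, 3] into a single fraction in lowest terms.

Collapse the nested fraction from the inside out:
Start with 3.
1 + 1/(3/1) = 1 + 1/3 = 4/3
3 + 1/(4/3) = 3 + 3/4 = 15/4
1 + 1/(15/4) = 1 + 4/15 = 19/15
1 + 1/(19/15) = 1 + 15/19 = 34/19

34/19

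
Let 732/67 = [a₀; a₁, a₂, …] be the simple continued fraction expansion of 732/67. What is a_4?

2

Apply division with remainder until the remainder is 0:
732 ÷ 67 → quotient 10, remainder 62
67 ÷ 62 → quotient 1, remainder 5
62 ÷ 5 → quotient 12, remainder 2
5 ÷ 2 → quotient 2, remainder 1
2 ÷ 1 → quotient 2, remainder 0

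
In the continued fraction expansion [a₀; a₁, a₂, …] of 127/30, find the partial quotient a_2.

3

⌊127/30⌋ = 4, remainder 7
⌊30/7⌋ = 4, remainder 2
⌊7/2⌋ = 3, remainder 1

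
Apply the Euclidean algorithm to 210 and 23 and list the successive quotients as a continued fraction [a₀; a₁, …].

Apply division with remainder until the remainder is 0:
⌊210/23⌋ = 9, remainder 3
⌊23/3⌋ = 7, remainder 2
⌊3/2⌋ = 1, remainder 1
⌊2/1⌋ = 2, remainder 0

[9; 7, 1, 2]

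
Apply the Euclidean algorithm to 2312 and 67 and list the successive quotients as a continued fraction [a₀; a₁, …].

[34; 1, 1, 33]

2312 = 34·67 + 34, so a_0 = 34
67 = 1·34 + 33, so a_1 = 1
34 = 1·33 + 1, so a_2 = 1
33 = 33·1 + 0, so a_3 = 33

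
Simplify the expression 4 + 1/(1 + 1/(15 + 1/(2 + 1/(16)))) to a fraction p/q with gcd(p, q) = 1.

2687/544

Start with 16.
2 + 1/(16/1) = 2 + 1/16 = 33/16
15 + 1/(33/16) = 15 + 16/33 = 511/33
1 + 1/(511/33) = 1 + 33/511 = 544/511
4 + 1/(544/511) = 4 + 511/544 = 2687/544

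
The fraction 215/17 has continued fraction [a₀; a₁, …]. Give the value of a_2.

1

Repeatedly divide and take the remainder:
215 ÷ 17 → quotient 12, remainder 11
17 ÷ 11 → quotient 1, remainder 6
11 ÷ 6 → quotient 1, remainder 5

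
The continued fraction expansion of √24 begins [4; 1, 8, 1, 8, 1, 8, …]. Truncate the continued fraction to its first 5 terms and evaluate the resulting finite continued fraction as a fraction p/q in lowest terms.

436/89

Use the convergent recurrence hₖ = aₖ·hₖ₋₁ + hₖ₋₂ (and likewise for the denominators kₖ):
a_0 = 4: 4/1
a_1 = 1: 5/1
a_2 = 8: 44/9
a_3 = 1: 49/10
a_4 = 8: 436/89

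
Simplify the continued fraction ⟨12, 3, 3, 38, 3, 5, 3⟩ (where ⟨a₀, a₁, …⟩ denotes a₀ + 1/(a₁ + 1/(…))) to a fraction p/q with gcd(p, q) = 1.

242229/19693

Use the convergent recurrence hₖ = aₖ·hₖ₋₁ + hₖ₋₂ (and likewise for the denominators kₖ):
a_0 = 12: 12/1
a_1 = 3: 37/3
a_2 = 3: 123/10
a_3 = 38: 4711/383
a_4 = 3: 14256/1159
a_5 = 5: 75991/6178
a_6 = 3: 242229/19693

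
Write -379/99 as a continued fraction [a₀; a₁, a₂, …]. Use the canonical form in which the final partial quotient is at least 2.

[-4; 5, 1, 4, 1, 2]

-379 = -4·99 + 17, so a_0 = -4
99 = 5·17 + 14, so a_1 = 5
17 = 1·14 + 3, so a_2 = 1
14 = 4·3 + 2, so a_3 = 4
3 = 1·2 + 1, so a_4 = 1
2 = 2·1 + 0, so a_5 = 2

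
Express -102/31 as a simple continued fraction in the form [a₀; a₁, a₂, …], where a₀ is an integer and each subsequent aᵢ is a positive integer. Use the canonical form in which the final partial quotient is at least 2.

Run the Euclidean algorithm, recording each quotient:
-102 = -4·31 + 22, so a_0 = -4
31 = 1·22 + 9, so a_1 = 1
22 = 2·9 + 4, so a_2 = 2
9 = 2·4 + 1, so a_3 = 2
4 = 4·1 + 0, so a_4 = 4

[-4; 1, 2, 2, 4]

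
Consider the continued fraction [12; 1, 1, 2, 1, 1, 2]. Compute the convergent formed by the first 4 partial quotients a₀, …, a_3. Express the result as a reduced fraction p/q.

63/5

Collapse the nested fraction from the inside out:
Start with 2.
1 + 1/(2/1) = 1 + 1/2 = 3/2
1 + 1/(3/2) = 1 + 2/3 = 5/3
12 + 1/(5/3) = 12 + 3/5 = 63/5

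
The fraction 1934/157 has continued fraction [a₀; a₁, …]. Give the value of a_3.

1934 = 12·157 + 50, so a_0 = 12
157 = 3·50 + 7, so a_1 = 3
50 = 7·7 + 1, so a_2 = 7
7 = 7·1 + 0, so a_3 = 7

7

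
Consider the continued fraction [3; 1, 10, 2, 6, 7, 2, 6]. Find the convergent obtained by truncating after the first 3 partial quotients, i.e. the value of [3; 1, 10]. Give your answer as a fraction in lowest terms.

43/11

Start with 10.
1 + 1/(10/1) = 1 + 1/10 = 11/10
3 + 1/(11/10) = 3 + 10/11 = 43/11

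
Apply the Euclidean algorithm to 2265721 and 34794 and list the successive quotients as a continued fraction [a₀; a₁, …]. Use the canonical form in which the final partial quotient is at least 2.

[65; 8, 2, 6, 2, 1, 2, 37]

Run the Euclidean algorithm, recording each quotient:
2265721 ÷ 34794 → quotient 65, remainder 4111
34794 ÷ 4111 → quotient 8, remainder 1906
4111 ÷ 1906 → quotient 2, remainder 299
1906 ÷ 299 → quotient 6, remainder 112
299 ÷ 112 → quotient 2, remainder 75
112 ÷ 75 → quotient 1, remainder 37
75 ÷ 37 → quotient 2, remainder 1
37 ÷ 1 → quotient 37, remainder 0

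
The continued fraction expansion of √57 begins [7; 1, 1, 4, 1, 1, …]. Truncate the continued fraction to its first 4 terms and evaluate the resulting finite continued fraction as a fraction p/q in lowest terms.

Start with 4.
1 + 1/(4/1) = 1 + 1/4 = 5/4
1 + 1/(5/4) = 1 + 4/5 = 9/5
7 + 1/(9/5) = 7 + 5/9 = 68/9

68/9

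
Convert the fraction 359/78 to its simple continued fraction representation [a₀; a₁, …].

⌊359/78⌋ = 4, remainder 47
⌊78/47⌋ = 1, remainder 31
⌊47/31⌋ = 1, remainder 16
⌊31/16⌋ = 1, remainder 15
⌊16/15⌋ = 1, remainder 1
⌊15/1⌋ = 15, remainder 0

[4; 1, 1, 1, 1, 15]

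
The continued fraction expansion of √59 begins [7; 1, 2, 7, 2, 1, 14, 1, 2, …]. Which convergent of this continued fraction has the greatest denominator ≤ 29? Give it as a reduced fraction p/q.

169/22

List convergents until the denominator exceeds the bound:
a_0 = 7: 7/1  (≤ bound)
a_1 = 1: 8/1  (≤ bound)
a_2 = 2: 23/3  (≤ bound)
a_3 = 7: 169/22  (≤ bound)
a_4 = 2: 361/47  (> 29, stop)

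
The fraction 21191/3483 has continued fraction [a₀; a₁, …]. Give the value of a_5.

7

21191 = 6·3483 + 293, so a_0 = 6
3483 = 11·293 + 260, so a_1 = 11
293 = 1·260 + 33, so a_2 = 1
260 = 7·33 + 29, so a_3 = 7
33 = 1·29 + 4, so a_4 = 1
29 = 7·4 + 1, so a_5 = 7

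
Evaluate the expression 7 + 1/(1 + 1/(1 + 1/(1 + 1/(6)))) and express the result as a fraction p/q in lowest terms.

153/20

Start with 6.
1 + 1/(6/1) = 1 + 1/6 = 7/6
1 + 1/(7/6) = 1 + 6/7 = 13/7
1 + 1/(13/7) = 1 + 7/13 = 20/13
7 + 1/(20/13) = 7 + 13/20 = 153/20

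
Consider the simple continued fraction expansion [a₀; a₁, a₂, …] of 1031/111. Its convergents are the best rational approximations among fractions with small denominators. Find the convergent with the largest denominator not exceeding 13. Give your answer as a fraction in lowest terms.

65/7

List convergents until the denominator exceeds the bound:
a_0 = 9: 9/1  (≤ bound)
a_1 = 3: 28/3  (≤ bound)
a_2 = 2: 65/7  (≤ bound)
a_3 = 7: 483/52  (> 13, stop)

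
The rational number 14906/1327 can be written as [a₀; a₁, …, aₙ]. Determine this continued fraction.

Apply division with remainder until the remainder is 0:
14906 ÷ 1327 → quotient 11, remainder 309
1327 ÷ 309 → quotient 4, remainder 91
309 ÷ 91 → quotient 3, remainder 36
91 ÷ 36 → quotient 2, remainder 19
36 ÷ 19 → quotient 1, remainder 17
19 ÷ 17 → quotient 1, remainder 2
17 ÷ 2 → quotient 8, remainder 1
2 ÷ 1 → quotient 2, remainder 0

[11; 4, 3, 2, 1, 1, 8, 2]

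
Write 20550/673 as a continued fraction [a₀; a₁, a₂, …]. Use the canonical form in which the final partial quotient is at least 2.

20550 ÷ 673 → quotient 30, remainder 360
673 ÷ 360 → quotient 1, remainder 313
360 ÷ 313 → quotient 1, remainder 47
313 ÷ 47 → quotient 6, remainder 31
47 ÷ 31 → quotient 1, remainder 16
31 ÷ 16 → quotient 1, remainder 15
16 ÷ 15 → quotient 1, remainder 1
15 ÷ 1 → quotient 15, remainder 0

[30; 1, 1, 6, 1, 1, 1, 15]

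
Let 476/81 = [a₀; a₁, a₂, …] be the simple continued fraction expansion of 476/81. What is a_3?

10

476 ÷ 81 → quotient 5, remainder 71
81 ÷ 71 → quotient 1, remainder 10
71 ÷ 10 → quotient 7, remainder 1
10 ÷ 1 → quotient 10, remainder 0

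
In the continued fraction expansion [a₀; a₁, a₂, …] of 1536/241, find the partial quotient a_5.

1

Run the Euclidean algorithm, recording each quotient:
⌊1536/241⌋ = 6, remainder 90
⌊241/90⌋ = 2, remainder 61
⌊90/61⌋ = 1, remainder 29
⌊61/29⌋ = 2, remainder 3
⌊29/3⌋ = 9, remainder 2
⌊3/2⌋ = 1, remainder 1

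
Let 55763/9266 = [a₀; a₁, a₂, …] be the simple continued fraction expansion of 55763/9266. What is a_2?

2

Run the Euclidean algorithm, recording each quotient:
55763 = 6·9266 + 167, so a_0 = 6
9266 = 55·167 + 81, so a_1 = 55
167 = 2·81 + 5, so a_2 = 2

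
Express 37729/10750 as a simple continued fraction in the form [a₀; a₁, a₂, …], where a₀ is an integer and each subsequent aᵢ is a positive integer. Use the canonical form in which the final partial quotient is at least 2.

[3; 1, 1, 25, 2, 1, 13, 5]

⌊37729/10750⌋ = 3, remainder 5479
⌊10750/5479⌋ = 1, remainder 5271
⌊5479/5271⌋ = 1, remainder 208
⌊5271/208⌋ = 25, remainder 71
⌊208/71⌋ = 2, remainder 66
⌊71/66⌋ = 1, remainder 5
⌊66/5⌋ = 13, remainder 1
⌊5/1⌋ = 5, remainder 0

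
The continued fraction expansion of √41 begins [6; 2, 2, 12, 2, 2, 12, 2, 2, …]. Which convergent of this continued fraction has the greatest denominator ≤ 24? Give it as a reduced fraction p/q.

List convergents until the denominator exceeds the bound:
a_0 = 6: 6/1  (≤ bound)
a_1 = 2: 13/2  (≤ bound)
a_2 = 2: 32/5  (≤ bound)
a_3 = 12: 397/62  (> 24, stop)

32/5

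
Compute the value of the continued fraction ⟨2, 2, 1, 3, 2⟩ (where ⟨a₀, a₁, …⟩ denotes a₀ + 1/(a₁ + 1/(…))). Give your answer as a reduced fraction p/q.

Compute successive convergents:
a_0 = 2: 2/1
a_1 = 2: 5/2
a_2 = 1: 7/3
a_3 = 3: 26/11
a_4 = 2: 59/25

59/25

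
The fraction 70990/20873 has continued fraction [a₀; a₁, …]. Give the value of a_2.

70990 ÷ 20873 → quotient 3, remainder 8371
20873 ÷ 8371 → quotient 2, remainder 4131
8371 ÷ 4131 → quotient 2, remainder 109

2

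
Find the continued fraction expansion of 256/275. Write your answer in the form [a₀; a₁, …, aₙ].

256 = 0·275 + 256, so a_0 = 0
275 = 1·256 + 19, so a_1 = 1
256 = 13·19 + 9, so a_2 = 13
19 = 2·9 + 1, so a_3 = 2
9 = 9·1 + 0, so a_4 = 9

[0; 1, 13, 2, 9]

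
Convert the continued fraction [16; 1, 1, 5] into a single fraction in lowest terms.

182/11

a_0 = 16: 16/1
a_1 = 1: 17/1
a_2 = 1: 33/2
a_3 = 5: 182/11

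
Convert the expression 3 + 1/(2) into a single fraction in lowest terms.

7/2

Start with 2.
3 + 1/(2/1) = 3 + 1/2 = 7/2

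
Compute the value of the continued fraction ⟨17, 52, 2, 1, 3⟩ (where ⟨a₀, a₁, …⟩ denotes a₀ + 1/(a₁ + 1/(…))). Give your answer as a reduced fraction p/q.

9803/576

a_0 = 17: 17/1
a_1 = 52: 885/52
a_2 = 2: 1787/105
a_3 = 1: 2672/157
a_4 = 3: 9803/576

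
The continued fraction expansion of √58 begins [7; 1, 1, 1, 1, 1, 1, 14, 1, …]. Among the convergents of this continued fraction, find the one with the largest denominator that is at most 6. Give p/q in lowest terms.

38/5

List convergents until the denominator exceeds the bound:
a_0 = 7: 7/1  (≤ bound)
a_1 = 1: 8/1  (≤ bound)
a_2 = 1: 15/2  (≤ bound)
a_3 = 1: 23/3  (≤ bound)
a_4 = 1: 38/5  (≤ bound)
a_5 = 1: 61/8  (> 6, stop)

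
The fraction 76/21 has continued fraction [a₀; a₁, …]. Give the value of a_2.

1

76 = 3·21 + 13, so a_0 = 3
21 = 1·13 + 8, so a_1 = 1
13 = 1·8 + 5, so a_2 = 1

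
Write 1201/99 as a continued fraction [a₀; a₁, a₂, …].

[12; 7, 1, 1, 1, 1, 2]

Repeatedly divide and take the remainder:
1201 = 12·99 + 13, so a_0 = 12
99 = 7·13 + 8, so a_1 = 7
13 = 1·8 + 5, so a_2 = 1
8 = 1·5 + 3, so a_3 = 1
5 = 1·3 + 2, so a_4 = 1
3 = 1·2 + 1, so a_5 = 1
2 = 2·1 + 0, so a_6 = 2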